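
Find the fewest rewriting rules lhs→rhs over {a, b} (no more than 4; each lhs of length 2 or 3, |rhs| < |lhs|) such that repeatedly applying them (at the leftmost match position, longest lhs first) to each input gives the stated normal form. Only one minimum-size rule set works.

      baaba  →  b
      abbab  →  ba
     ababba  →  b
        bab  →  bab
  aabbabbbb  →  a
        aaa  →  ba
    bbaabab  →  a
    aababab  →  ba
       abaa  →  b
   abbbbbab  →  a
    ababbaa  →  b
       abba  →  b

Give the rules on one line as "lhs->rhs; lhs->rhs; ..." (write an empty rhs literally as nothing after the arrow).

aa->b; aab->ba; bb->a; bba->a

  | baaba => bbaa => aa => b
  | abbab => aab => ba
  | ababba => abaa => abb => aa => b
  | bab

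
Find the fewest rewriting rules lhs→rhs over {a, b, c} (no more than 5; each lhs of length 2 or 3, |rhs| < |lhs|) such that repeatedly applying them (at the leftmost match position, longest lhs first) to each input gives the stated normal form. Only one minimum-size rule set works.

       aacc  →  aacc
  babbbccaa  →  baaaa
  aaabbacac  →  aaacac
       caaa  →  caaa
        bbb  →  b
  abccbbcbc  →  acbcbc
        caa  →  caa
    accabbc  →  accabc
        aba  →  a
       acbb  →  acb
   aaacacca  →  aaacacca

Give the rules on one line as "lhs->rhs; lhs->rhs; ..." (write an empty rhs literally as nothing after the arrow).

aba->a; bb->b; bcc->cb; cba->aa

  | aacc
  | babbbccaa => babbccaa => babccaa => bacbaa => baaaa
  | aaabbacac => aaabacac => aaacac
  | caaa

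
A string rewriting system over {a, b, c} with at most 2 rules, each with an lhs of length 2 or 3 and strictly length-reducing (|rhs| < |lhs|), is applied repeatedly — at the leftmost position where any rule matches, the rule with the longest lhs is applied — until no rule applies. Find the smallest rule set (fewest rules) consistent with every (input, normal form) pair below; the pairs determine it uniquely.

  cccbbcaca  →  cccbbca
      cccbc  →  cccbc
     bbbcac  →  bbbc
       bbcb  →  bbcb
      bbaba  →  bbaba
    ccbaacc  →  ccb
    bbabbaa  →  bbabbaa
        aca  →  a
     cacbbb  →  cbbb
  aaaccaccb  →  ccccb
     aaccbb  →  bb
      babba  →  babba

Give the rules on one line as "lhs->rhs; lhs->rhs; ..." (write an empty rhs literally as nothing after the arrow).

  | cccbbcaca => cccbbca
  | cccbc
  | bbbcac => bbbc
  | bbcb

aaa->c; ac->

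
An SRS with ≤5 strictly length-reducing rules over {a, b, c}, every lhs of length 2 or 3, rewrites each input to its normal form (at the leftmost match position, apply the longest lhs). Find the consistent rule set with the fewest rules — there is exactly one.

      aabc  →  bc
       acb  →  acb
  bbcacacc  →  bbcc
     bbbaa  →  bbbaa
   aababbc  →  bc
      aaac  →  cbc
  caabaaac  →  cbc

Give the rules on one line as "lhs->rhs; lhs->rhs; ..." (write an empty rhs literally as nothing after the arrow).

aaa->cb; ab->; abc->bc; ca->

  | aabc => abc => bc
  | acb
  | bbcacacc => bbcacc => bbcc
  | bbbaa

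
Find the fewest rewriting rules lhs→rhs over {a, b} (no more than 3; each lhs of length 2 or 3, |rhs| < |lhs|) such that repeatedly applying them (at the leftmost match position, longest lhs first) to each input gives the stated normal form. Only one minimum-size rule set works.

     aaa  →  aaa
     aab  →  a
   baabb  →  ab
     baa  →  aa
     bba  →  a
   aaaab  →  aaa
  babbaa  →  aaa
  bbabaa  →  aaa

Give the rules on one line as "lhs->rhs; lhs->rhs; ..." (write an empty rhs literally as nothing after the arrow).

  | aaa
  | aab => a
  | baabb => aabb => ab
  | baa => aa

aab->a; ba->a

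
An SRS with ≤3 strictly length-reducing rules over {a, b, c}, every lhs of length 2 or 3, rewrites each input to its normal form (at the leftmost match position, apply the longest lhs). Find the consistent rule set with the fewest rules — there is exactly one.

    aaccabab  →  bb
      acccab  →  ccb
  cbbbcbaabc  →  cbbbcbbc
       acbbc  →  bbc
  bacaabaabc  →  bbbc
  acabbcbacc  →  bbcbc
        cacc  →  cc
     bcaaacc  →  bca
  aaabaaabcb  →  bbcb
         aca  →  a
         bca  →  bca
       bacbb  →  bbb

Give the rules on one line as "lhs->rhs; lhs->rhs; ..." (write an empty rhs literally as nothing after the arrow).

  | aaccabab => acabab => abab => bab => bb
  | acccab => ccab => ccb
  | cbbbcbaabc => cbbbcbabc => cbbbcbbc
  | acbbc => bbc

ab->b; ac->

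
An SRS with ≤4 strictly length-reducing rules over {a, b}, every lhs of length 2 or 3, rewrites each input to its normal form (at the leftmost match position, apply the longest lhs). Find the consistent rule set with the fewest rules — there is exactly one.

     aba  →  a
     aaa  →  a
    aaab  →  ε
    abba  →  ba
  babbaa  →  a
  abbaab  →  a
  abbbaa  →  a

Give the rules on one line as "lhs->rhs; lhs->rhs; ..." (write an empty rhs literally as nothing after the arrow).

  | aba => a
  | aaa => a
  | aaab => ab => ε
  | abba => ba

aa->; ab->; bb->a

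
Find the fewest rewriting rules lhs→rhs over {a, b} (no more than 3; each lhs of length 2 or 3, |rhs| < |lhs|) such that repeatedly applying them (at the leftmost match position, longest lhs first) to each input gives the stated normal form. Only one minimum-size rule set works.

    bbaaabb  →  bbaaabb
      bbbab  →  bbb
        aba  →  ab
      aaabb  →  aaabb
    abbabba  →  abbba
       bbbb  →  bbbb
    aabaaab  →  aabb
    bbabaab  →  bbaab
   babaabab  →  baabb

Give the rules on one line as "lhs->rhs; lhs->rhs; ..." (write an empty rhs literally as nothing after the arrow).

aba->ab; bab->b

  | bbaaabb
  | bbbab => bbb
  | aba => ab
  | aaabb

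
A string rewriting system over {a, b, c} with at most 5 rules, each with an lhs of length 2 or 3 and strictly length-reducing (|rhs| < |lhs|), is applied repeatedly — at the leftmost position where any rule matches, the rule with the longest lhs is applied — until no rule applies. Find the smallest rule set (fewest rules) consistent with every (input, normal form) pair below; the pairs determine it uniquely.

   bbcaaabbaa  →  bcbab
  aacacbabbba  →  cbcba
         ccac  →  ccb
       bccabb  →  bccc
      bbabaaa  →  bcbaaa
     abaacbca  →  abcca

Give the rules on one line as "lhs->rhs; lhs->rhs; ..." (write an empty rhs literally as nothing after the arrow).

  | bbcaaabbaa => bbababbaa => bcbabbaa => bcbcaa => bcbab
  | aacacbabbba => abacbabbba => abbbabbba => cbabbba => cbcba
  | ccac => ccb
  | bccabb => bccc

abb->c; ac->b; bba->bc; caa->ab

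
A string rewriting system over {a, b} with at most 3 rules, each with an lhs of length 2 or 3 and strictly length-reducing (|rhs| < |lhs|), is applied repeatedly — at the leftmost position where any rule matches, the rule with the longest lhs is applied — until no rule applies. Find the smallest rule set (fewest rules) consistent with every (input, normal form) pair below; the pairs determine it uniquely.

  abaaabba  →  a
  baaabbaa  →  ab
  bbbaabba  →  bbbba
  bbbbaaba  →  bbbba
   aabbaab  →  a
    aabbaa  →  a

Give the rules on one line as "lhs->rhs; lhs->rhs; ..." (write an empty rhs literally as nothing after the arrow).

aa->a; aab->aa; baa->

  | abaaabba => aabba => aaba => aaa => aa => a
  | baaabbaa => abbaa => ab
  | bbbaabba => bbbba
  | bbbbaaba => bbbba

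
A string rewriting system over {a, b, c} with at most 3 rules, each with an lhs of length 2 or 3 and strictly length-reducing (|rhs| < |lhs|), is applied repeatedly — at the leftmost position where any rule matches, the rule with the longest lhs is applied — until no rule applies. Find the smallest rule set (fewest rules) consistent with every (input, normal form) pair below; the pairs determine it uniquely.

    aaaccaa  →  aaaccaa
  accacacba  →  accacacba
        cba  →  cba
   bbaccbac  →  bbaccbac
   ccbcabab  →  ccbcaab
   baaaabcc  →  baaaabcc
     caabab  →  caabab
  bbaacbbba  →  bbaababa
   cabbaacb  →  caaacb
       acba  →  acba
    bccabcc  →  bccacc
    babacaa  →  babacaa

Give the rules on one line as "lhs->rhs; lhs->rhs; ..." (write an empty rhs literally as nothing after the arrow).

cab->ca; cbb->ba

  | aaaccaa
  | accacacba
  | cba
  | bbaccbac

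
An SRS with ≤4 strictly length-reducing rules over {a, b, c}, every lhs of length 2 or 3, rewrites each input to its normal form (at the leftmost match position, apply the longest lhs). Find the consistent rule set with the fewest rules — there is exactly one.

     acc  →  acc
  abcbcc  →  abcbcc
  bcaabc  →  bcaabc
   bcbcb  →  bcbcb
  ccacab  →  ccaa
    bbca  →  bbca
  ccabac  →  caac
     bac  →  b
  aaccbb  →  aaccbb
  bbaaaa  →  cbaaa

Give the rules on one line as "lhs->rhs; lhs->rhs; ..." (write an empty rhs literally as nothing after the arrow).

  | acc
  | abcbcc
  | bcaabc
  | bcbcb

bac->b; bba->cb; cab->a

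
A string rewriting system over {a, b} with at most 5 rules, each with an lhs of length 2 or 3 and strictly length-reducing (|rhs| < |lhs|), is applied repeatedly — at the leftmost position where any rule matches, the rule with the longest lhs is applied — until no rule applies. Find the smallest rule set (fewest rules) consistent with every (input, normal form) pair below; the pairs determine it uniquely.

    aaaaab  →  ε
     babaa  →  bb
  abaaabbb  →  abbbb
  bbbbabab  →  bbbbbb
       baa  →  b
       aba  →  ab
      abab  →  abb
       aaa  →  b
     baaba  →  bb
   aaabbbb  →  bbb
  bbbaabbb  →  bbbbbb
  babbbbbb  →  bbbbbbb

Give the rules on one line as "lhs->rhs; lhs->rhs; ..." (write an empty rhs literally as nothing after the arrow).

  | aaaaab => aaaab => aaab => aab => ε
  | babaa => bbaa => bba => bb
  | abaaabbb => abaabbb => ababbb => abbbb
  | bbbbabab => bbbbbab => bbbbbb

aa->b; aaa->aa; aab->; ba->b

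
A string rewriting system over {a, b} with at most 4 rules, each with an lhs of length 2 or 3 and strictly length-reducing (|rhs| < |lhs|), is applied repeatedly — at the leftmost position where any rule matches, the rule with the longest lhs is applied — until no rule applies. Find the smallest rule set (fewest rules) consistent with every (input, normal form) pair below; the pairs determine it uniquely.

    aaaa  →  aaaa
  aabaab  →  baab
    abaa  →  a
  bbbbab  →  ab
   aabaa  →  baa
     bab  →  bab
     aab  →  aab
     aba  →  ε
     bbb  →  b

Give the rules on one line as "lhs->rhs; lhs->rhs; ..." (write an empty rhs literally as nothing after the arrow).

aba->bb; abb->ba; bb->

  | aaaa
  | aabaab => abbab => baab
  | abaa => bba => a
  | bbbbab => bbab => ab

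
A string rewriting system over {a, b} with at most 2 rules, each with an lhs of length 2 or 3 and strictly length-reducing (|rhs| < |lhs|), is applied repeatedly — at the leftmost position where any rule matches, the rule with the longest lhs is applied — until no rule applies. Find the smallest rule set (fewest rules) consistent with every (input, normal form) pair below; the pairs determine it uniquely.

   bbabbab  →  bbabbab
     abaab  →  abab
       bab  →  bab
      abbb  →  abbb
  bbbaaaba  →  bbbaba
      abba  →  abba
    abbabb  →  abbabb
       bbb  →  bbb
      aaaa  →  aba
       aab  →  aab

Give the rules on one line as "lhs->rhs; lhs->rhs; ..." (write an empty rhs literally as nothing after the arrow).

aaa->ab; baa->ba

  | bbabbab
  | abaab => abab
  | bab
  | abbb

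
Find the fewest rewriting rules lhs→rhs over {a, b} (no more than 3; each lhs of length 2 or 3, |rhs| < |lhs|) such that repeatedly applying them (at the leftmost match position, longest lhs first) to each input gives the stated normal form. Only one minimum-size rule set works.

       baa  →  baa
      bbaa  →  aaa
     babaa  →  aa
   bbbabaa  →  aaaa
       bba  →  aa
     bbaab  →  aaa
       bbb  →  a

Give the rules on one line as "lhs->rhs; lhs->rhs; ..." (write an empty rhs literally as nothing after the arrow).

  | baa
  | bbaa => aaa
  | babaa => aa
  | bbbabaa => ababaa => aabaa => aaaa

ab->a; bab->; bb->a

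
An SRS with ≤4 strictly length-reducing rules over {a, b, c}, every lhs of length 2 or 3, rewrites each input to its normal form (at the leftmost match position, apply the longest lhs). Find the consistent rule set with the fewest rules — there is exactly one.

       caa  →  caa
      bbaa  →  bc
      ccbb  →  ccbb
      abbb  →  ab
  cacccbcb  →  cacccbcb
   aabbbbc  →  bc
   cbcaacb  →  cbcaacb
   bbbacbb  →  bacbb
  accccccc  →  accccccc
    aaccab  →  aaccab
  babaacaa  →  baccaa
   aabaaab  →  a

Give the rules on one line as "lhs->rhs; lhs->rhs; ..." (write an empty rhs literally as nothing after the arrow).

aab->; baa->c; bbb->b

  | caa
  | bbaa => bc
  | ccbb
  | abbb => ab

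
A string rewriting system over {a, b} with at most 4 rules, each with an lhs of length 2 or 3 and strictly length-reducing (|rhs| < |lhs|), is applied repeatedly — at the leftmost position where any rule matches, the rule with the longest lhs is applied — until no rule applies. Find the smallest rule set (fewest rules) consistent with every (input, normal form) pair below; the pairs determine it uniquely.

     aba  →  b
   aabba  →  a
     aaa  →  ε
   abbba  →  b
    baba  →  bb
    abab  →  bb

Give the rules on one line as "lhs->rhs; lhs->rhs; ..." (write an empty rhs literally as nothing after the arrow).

  | aba => b
  | aabba => aaba => ab => a
  | aaa => ε
  | abbba => abba => aba => b

aaa->; ab->a; aba->b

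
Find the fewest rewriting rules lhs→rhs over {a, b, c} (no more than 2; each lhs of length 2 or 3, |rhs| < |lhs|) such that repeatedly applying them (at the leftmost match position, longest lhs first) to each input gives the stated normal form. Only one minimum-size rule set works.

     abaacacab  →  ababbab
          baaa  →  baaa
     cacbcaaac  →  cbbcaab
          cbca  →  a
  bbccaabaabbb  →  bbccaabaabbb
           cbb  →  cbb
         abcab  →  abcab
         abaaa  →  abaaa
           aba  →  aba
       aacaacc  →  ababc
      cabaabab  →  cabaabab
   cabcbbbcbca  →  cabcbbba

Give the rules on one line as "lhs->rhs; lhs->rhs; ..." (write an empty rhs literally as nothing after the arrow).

ac->b; cbc->

  | abaacacab => ababacab => ababbab
  | baaa
  | cacbcaaac => cbbcaaac => cbbcaab
  | cbca => a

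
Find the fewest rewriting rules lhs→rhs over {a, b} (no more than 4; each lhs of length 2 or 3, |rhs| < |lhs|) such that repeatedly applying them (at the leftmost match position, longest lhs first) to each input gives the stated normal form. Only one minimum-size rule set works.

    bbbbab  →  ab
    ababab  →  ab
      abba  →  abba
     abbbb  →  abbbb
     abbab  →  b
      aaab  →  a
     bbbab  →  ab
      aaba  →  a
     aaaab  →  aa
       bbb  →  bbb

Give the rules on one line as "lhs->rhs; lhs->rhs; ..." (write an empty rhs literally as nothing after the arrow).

  | bbbbab => bbbab => bbab => bab => ab
  | ababab => bab => ab
  | abba
  | abbbb

aab->; aba->; bab->ab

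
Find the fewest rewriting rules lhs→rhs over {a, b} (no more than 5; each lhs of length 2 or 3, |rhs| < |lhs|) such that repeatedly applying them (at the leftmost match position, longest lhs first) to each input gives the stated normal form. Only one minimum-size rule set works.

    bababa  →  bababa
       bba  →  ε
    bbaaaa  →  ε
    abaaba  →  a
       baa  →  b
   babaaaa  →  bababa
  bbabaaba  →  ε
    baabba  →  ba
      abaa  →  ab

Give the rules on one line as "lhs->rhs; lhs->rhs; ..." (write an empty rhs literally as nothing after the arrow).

aa->; aaa->ab; bb->; bba->bb

  | bababa
  | bba => bb => ε
  | bbaaaa => bbaaa => bbaa => bba => bb => ε
  | abaaba => abba => abb => a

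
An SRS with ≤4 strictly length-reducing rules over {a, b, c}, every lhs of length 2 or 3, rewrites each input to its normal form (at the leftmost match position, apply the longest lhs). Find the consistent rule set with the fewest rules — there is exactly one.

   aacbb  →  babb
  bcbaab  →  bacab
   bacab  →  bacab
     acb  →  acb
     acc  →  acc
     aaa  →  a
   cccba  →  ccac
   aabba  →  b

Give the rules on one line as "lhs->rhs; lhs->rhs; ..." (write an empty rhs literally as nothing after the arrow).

  | aacbb => babb
  | bcbaab => bacab
  | bacab
  | acb

aa->; aac->ba; bba->b; cba->ac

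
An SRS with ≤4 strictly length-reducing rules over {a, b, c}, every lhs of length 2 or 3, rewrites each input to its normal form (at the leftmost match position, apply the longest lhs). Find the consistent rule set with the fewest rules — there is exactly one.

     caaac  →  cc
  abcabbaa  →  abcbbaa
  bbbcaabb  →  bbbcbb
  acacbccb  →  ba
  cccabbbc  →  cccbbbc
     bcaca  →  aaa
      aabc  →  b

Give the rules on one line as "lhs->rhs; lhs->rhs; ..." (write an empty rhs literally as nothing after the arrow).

  | caaac => caac => cac => cc
  | abcabbaa => abcbbaa
  | bbbcaabb => bbbcabb => bbbcbb
  | acacbccb => acbccb => bccb => aab => ba

aab->ba; ac->; bcc->aa; ca->c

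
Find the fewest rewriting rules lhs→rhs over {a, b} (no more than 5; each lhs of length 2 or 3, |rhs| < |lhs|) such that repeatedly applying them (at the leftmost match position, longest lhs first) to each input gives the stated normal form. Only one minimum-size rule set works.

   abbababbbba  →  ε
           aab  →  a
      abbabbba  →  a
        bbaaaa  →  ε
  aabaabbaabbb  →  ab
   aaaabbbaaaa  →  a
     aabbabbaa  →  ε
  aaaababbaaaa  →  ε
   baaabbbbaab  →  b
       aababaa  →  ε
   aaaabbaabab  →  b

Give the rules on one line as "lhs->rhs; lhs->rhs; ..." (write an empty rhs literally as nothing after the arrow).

  | abbababbbba => aaababbbba => bababbbba => babbbba => bbbba => abba => aaa => ba => ε
  | aab => bb => a
  | abbabbba => aaabbba => babbba => bbba => aba => a
  | bbaaaa => aaaaa => baaa => baa => ba => ε

aa->b; ba->; baa->ba; bb->a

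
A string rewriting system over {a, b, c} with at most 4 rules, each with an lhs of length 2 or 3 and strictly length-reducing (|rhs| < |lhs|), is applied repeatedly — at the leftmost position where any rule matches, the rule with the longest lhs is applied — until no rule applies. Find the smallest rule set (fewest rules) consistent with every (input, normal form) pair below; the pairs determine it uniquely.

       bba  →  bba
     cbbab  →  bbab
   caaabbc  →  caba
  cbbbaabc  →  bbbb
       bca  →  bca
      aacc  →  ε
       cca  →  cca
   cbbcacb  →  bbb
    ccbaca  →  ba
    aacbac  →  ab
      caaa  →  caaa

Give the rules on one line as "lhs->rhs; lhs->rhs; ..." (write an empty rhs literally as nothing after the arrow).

aab->ba; abc->a; ac->; cb->b

  | bba
  | cbbab => bbab
  | caaabbc => cababc => caba
  | cbbbaabc => bbbaabc => bbbbac => bbbb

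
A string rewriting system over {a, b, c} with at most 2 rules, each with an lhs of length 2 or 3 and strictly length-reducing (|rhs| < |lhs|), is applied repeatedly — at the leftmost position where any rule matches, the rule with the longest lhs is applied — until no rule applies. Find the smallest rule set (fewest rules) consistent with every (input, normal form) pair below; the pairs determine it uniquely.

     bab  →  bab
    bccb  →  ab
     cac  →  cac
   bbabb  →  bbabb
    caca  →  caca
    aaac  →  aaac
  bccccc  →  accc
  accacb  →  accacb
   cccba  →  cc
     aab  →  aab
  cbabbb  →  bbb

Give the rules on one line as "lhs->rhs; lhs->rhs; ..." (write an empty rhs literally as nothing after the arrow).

  | bab
  | bccb => ab
  | cac
  | bbabb

bcc->a; cba->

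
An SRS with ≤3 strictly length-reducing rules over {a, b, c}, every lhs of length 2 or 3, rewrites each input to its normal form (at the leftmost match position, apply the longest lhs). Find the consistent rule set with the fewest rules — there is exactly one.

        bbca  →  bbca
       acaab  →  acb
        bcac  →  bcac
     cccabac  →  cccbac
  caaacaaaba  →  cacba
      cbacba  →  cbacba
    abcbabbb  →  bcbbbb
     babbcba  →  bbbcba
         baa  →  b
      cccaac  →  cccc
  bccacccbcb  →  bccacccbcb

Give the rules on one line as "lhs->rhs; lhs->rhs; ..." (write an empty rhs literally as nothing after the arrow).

aa->; ab->b

  | bbca
  | acaab => acb
  | bcac
  | cccabac => cccbac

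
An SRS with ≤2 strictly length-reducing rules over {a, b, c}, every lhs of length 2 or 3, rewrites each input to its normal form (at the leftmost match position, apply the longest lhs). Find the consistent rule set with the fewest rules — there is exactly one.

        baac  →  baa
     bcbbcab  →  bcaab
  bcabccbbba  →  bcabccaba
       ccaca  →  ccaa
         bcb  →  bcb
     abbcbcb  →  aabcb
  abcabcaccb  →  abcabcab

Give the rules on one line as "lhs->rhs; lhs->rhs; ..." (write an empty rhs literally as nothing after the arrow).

ac->a; bb->a

  | baac => baa
  | bcbbcab => bcacab => bcaab
  | bcabccbbba => bcabccaba
  | ccaca => ccaa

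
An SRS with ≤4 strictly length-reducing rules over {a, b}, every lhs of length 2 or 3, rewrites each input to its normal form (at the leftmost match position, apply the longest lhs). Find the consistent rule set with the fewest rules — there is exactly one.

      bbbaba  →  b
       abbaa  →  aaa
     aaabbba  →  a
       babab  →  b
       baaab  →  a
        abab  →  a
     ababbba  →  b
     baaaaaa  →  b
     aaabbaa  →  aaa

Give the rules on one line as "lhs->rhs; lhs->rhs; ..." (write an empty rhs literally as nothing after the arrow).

  | bbbaba => aba => ba => b
  | abbaa => bbaa => aaa
  | aaabbba => aabbba => abbba => bbba => a
  | babab => bbab => aab => ab => b

ab->b; ba->b; bb->a; bbb->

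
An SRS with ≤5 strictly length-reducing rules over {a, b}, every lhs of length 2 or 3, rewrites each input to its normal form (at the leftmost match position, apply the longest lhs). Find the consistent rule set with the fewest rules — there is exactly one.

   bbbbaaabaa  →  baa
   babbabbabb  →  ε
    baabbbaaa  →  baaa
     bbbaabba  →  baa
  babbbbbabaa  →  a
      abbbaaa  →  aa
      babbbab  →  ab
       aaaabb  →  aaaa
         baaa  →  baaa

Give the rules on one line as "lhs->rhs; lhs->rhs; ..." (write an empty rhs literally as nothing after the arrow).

aba->; bab->a; bb->; bba->bb

  | bbbbaaabaa => bbaaabaa => bbaabaa => bbabaa => bbbaa => baa
  | babbabbabb => ababbabb => bbabb => bbbb => bb => ε
  | baabbbaaa => baabaaa => baaa
  | bbbaabba => baabba => baabb => baa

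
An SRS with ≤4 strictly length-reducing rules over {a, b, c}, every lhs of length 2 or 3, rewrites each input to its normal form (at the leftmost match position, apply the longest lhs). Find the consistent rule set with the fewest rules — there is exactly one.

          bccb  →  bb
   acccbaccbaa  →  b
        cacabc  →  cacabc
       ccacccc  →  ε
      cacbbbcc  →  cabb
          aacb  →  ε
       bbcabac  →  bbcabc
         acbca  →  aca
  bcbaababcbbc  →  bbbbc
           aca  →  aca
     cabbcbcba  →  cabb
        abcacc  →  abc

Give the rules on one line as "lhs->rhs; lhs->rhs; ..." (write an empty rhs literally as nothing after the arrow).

aa->; ba->b; cb->; cc->a

  | bccb => bab => bb
  | acccbaccbaa => aacbaccbaa => cbaccbaa => accbaa => aabaa => baa => ba => b
  | cacabc
  | ccacccc => aacccc => cccc => acc => aa => ε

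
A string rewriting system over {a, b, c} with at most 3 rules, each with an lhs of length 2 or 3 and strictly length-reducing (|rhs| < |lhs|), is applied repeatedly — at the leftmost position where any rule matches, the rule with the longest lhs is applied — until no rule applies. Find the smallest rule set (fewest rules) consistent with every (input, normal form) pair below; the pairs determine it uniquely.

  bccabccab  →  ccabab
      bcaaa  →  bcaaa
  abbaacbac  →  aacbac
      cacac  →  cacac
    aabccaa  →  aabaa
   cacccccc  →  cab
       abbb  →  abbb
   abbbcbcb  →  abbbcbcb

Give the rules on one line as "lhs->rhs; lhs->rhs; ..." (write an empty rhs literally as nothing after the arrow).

acc->ab; bba->; bcc->cc

  | bccabccab => ccabccab => ccaccab => ccabab
  | bcaaa
  | abbaacbac => aacbac
  | cacac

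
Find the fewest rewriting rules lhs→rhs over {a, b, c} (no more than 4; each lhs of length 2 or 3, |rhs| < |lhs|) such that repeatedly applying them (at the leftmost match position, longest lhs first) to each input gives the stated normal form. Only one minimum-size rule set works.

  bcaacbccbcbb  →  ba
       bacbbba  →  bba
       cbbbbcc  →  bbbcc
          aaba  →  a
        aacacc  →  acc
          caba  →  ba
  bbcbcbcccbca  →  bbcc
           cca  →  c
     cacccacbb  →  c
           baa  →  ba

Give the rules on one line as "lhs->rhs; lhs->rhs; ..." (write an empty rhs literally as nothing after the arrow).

aa->a; ab->; ca->; cb->

  | bcaacbccbcbb => bacbccbcbb => baccbcbb => baccbb => bacb => ba
  | bacbbba => babba => bba
  | cbbbbcc => bbbcc
  | aaba => aba => a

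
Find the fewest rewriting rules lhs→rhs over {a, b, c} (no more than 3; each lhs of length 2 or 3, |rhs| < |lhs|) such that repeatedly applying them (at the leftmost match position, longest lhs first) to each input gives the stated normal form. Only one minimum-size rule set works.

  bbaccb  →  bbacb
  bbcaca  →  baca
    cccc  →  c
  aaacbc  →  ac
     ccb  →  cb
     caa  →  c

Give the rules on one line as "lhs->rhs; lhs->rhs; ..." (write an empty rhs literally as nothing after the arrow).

  | bbaccb => bbacb
  | bbcaca => baca
  | cccc => ccc => cc => c
  | aaacbc => acbc => ac

aa->; bc->; cc->c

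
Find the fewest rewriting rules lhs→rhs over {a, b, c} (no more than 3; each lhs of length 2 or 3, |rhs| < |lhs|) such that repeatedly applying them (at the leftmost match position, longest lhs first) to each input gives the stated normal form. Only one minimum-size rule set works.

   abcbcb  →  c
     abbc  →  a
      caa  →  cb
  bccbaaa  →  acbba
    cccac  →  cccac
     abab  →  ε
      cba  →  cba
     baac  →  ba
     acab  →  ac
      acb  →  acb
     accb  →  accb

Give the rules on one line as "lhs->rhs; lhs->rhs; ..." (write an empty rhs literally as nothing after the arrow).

aa->b; ab->; bc->a

  | abcbcb => cbcb => cab => c
  | abbc => bc => a
  | caa => cb
  | bccbaaa => acbaaa => acbba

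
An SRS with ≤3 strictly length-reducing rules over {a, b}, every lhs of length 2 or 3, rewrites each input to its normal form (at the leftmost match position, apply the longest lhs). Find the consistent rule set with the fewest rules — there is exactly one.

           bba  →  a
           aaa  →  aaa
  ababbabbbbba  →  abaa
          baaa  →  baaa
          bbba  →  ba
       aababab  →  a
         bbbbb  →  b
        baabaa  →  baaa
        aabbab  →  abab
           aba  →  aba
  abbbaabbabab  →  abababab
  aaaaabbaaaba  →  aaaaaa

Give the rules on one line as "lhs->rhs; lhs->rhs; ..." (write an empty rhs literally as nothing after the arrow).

  | bba => a
  | aaa
  | ababbabbbbba => abaabbbbba => ababbbba => ababba => abaa
  | baaa

aab->a; bb->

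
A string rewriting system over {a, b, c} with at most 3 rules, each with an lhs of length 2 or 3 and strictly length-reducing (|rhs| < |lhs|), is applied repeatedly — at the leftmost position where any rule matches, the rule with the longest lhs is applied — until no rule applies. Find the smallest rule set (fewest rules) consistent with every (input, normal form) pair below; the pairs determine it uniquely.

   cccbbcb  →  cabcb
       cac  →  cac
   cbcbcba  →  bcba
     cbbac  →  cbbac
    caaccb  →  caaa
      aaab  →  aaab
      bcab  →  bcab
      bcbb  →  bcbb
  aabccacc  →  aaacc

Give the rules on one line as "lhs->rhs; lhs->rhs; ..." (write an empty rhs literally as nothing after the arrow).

bcc->; cbc->; ccb->a

  | cccbbcb => cabcb
  | cac
  | cbcbcba => bcba
  | cbbac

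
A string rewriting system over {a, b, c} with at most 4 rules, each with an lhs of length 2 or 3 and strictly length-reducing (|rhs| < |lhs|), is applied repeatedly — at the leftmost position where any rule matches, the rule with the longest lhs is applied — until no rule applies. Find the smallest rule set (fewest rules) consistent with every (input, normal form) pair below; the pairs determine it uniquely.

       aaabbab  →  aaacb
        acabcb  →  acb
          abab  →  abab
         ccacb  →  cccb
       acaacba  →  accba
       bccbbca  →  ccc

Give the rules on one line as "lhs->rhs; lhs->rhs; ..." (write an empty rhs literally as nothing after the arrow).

  | aaabbab => aaacab => aaacb
  | acabcb => acbcb => acb
  | abab
  | ccacb => cccb

bb->c; bc->; ca->c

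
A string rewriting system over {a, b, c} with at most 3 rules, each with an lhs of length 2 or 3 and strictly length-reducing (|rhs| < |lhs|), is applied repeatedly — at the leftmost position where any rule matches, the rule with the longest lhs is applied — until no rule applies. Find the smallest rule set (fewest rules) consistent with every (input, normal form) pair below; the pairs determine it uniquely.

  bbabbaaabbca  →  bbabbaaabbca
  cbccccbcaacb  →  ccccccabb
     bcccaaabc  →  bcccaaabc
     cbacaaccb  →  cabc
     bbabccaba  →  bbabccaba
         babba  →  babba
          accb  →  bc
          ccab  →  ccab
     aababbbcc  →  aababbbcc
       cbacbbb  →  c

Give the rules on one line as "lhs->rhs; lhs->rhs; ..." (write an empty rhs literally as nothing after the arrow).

ac->b; cb->c

  | bbabbaaabbca
  | cbccccbcaacb => cccccbcaacb => ccccccaacb => ccccccabb
  | bcccaaabc
  | cbacaaccb => cacaaccb => cbaaccb => caaccb => cabcb => cabc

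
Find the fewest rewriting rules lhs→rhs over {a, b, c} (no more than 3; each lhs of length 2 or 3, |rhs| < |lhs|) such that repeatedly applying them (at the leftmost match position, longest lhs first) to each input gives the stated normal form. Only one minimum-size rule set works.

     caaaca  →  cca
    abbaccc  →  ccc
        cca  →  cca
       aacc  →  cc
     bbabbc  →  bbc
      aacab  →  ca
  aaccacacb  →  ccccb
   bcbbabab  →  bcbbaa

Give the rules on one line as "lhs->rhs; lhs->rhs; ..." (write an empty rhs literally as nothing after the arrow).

ab->a; ac->c

  | caaaca => caaca => caca => cca
  | abbaccc => abaccc => aaccc => accc => ccc
  | cca
  | aacc => acc => cc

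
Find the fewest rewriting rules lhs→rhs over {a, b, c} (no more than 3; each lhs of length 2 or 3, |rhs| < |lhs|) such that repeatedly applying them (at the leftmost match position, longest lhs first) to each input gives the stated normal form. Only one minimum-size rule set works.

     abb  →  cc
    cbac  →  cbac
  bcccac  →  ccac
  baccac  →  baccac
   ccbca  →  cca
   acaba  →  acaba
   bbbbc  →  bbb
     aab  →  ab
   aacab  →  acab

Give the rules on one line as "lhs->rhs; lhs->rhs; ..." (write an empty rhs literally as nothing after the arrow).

  | abb => cc
  | cbac
  | bcccac => ccac
  | baccac

aa->a; abb->cc; bc->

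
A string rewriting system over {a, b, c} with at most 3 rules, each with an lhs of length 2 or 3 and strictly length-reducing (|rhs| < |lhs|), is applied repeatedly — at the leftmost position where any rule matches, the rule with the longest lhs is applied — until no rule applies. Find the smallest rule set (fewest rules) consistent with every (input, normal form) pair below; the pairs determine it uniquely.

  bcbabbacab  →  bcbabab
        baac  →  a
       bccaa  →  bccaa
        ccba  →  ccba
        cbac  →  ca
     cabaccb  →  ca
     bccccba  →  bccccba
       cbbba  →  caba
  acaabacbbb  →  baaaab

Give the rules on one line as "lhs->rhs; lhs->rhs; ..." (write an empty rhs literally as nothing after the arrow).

aac->b; ac->b; bb->a

  | bcbabbacab => bcbaaacab => bcbabab
  | baac => bb => a
  | bccaa
  | ccba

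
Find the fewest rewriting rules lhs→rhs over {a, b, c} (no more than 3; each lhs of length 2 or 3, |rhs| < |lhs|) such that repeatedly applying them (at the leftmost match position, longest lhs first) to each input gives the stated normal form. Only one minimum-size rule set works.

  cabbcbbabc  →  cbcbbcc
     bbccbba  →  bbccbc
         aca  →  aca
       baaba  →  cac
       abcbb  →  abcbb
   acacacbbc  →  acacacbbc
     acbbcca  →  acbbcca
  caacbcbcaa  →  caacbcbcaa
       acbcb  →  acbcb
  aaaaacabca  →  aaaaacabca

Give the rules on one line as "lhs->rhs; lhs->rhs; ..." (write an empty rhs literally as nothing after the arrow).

  | cabbcbbabc => cbcbbabc => cbcbbcc
  | bbccbba => bbccbc
  | aca
  | baaba => caba => cac

abb->b; ba->c; bab->bc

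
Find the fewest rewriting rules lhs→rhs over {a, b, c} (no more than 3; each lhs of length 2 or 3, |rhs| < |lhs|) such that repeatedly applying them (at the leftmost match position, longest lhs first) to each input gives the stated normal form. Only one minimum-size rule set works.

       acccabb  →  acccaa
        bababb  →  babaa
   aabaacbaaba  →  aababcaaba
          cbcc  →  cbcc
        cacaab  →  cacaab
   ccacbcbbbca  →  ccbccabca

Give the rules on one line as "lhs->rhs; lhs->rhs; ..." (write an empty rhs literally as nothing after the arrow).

acb->bc; bb->a

  | acccabb => acccaa
  | bababb => babaa
  | aabaacbaaba => aababcaaba
  | cbcc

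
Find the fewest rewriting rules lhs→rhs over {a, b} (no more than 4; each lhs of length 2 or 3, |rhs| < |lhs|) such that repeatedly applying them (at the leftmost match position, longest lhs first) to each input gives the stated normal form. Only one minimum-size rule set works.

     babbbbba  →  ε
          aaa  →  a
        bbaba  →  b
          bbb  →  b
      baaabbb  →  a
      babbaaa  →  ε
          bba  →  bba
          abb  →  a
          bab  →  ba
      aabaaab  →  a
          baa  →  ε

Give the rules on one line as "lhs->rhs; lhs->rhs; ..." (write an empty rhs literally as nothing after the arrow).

  | babbbbba => babbbba => babbba => babba => baba => baa => ε
  | aaa => a
  | bbaba => bbaa => b
  | bbb => b

aa->; ab->a; baa->; bbb->b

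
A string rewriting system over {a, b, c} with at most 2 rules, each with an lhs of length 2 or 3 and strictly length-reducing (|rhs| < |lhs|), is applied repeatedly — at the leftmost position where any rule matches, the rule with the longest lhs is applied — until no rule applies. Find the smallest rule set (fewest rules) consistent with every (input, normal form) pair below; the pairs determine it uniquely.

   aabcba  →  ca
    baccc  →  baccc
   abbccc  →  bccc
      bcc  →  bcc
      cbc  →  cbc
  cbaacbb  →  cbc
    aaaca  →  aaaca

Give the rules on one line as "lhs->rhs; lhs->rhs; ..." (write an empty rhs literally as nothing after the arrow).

  | aabcba => acba => ca
  | baccc
  | abbccc => bccc
  | bcc

ab->; acb->c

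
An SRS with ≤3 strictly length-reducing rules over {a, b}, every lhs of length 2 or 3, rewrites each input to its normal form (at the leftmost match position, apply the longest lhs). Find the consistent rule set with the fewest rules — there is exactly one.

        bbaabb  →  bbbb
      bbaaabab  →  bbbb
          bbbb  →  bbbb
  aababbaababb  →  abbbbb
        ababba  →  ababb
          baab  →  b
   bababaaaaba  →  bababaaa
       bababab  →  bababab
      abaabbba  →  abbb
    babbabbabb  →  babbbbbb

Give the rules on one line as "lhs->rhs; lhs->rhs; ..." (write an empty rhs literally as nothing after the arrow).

  | bbaabb => bbabb => bbbb
  | bbaaabab => bbaabab => bbabab => bbbab => bbbb
  | bbbb
  | aababbaababb => abbaababb => abbababb => abbbabb => abbbbb

aab->; bba->bb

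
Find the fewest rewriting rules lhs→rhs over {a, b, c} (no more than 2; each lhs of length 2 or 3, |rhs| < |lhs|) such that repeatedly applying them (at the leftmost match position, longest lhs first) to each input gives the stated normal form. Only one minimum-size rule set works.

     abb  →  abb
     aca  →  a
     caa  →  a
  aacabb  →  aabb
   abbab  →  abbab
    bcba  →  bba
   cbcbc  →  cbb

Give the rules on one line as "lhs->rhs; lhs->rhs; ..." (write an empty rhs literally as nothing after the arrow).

bc->b; ca->

  | abb
  | aca => a
  | caa => a
  | aacabb => aabb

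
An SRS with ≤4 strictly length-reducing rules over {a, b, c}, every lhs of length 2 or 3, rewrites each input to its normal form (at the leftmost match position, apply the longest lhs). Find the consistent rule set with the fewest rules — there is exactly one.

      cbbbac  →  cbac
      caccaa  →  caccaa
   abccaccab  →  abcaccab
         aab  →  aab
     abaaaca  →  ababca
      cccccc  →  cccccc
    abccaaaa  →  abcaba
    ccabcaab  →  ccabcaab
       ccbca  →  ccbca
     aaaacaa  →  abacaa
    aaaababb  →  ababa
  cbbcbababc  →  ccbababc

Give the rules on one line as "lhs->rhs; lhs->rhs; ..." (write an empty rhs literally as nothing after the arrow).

aaa->ab; bb->; bcc->bc

  | cbbbac => cbac
  | caccaa
  | abccaccab => abcaccab
  | aab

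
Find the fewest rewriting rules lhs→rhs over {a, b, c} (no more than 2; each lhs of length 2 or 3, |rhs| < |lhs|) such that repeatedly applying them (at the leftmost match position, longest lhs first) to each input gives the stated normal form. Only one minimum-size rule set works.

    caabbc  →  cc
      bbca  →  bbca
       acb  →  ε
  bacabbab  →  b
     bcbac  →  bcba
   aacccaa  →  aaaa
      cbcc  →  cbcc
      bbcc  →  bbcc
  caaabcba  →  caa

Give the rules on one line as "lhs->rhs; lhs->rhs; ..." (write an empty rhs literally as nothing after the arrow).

ab->; ac->a

  | caabbc => cabc => cc
  | bbca
  | acb => ab => ε
  | bacabbab => baabbab => babab => bab => b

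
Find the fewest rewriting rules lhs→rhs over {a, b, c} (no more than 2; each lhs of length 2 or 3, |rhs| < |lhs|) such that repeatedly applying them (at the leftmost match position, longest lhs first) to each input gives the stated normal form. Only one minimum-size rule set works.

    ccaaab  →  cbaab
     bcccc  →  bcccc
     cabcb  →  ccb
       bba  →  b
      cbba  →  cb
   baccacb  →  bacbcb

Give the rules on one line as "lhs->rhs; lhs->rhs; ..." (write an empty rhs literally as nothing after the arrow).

bb->c; ca->b

  | ccaaab => cbaab
  | bcccc
  | cabcb => bbcb => ccb
  | bba => ca => b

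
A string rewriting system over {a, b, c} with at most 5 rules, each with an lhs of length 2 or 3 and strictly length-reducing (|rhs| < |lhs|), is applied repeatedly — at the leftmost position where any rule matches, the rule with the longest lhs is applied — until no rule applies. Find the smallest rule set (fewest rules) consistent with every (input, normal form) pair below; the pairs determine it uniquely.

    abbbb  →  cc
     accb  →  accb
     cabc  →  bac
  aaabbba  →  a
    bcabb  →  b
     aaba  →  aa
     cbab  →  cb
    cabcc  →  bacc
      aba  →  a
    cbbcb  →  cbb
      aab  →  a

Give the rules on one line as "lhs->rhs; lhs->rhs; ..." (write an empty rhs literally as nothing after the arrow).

ab->; bbb->cc; bc->; cab->ba

  | abbbb => bbb => cc
  | accb
  | cabc => bac
  | aaabbba => aabba => aba => a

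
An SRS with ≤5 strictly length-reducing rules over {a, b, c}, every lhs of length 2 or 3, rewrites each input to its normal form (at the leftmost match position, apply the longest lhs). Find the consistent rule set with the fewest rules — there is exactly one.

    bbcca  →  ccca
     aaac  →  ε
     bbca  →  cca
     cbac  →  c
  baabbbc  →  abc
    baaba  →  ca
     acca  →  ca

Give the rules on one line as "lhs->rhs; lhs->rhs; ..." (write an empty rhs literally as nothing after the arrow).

aa->; ac->; bb->c; cb->a

  | bbcca => ccca
  | aaac => ac => ε
  | bbca => cca
  | cbac => aac => c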